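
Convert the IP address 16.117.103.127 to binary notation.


16 = 00010000
117 = 01110101
103 = 01100111
127 = 01111111
Binary: 00010000.01110101.01100111.01111111


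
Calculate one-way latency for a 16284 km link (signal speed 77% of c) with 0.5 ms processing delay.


Speed = 0.77 * 3e5 km/s = 231000 km/s
Propagation delay = 16284 / 231000 = 0.0705 s = 70.4935 ms
Processing delay = 0.5 ms
Total one-way latency = 70.9935 ms


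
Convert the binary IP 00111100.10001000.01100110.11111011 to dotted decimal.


00111100 = 60
10001000 = 136
01100110 = 102
11111011 = 251
IP: 60.136.102.251


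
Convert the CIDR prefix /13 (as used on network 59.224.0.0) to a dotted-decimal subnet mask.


/13 means 13 network bits, 19 host bits
Binary: 11111111111110000000000000000000
Mask: 255.248.0.0


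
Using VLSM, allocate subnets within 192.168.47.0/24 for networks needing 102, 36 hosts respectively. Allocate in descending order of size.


102 hosts -> /25 (126 usable): 192.168.47.0/25
36 hosts -> /26 (62 usable): 192.168.47.128/26
Allocation: 192.168.47.0/25 (102 hosts, 126 usable); 192.168.47.128/26 (36 hosts, 62 usable)


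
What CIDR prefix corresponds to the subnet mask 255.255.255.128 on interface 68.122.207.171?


Binary: 11111111.11111111.11111111.10000000
Count leading 1s
Prefix: /25


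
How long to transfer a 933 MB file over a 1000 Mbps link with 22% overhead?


Effective throughput = 1000 * (1 - 22/100) = 780 Mbps
File size in Mb = 933 * 8 = 7464 Mb
Time = 7464 / 780
Time = 9.5692 seconds


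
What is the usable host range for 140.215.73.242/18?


Network: 140.215.64.0
Broadcast: 140.215.127.255
First usable = network + 1
Last usable = broadcast - 1
Range: 140.215.64.1 to 140.215.127.254


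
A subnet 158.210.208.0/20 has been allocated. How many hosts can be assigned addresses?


Host bits = 32 - 20 = 12
Total addresses = 2^12 = 4096
Usable = total - 2 (network and broadcast)
Usable hosts: 4094


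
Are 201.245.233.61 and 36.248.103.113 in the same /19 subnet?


Mask: 255.255.224.0
201.245.233.61 AND mask = 201.245.224.0
36.248.103.113 AND mask = 36.248.96.0
No, different subnets (201.245.224.0 vs 36.248.96.0)


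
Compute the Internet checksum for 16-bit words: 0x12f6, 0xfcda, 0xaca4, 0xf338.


Sum all words (with carry folding):
+ 0x12f6 = 0x12f6
+ 0xfcda = 0x0fd1
+ 0xaca4 = 0xbc75
+ 0xf338 = 0xafae
One's complement: ~0xafae
Checksum = 0x5051


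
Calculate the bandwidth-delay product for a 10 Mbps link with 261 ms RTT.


BDP = bandwidth * RTT
= 10 Mbps * 261 ms
= 10 * 1e6 * 261 / 1000 bits
= 2610000 bits
= 326250 bytes
= 318.6035 KB
BDP = 2610000 bits (326250 bytes)


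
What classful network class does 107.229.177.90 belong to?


First octet: 107
Binary: 01101011
0xxxxxxx -> Class A (1-126)
Class A, default mask 255.0.0.0 (/8)


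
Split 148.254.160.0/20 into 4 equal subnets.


New prefix = 20 + 2 = 22
Each subnet has 1024 addresses
  148.254.160.0/22
  148.254.164.0/22
  148.254.168.0/22
  148.254.172.0/22
Subnets: 148.254.160.0/22, 148.254.164.0/22, 148.254.168.0/22, 148.254.172.0/22


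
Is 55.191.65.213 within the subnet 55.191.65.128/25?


Subnet network: 55.191.65.128
Test IP AND mask: 55.191.65.128
Yes, 55.191.65.213 is in 55.191.65.128/25


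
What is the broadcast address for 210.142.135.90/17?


Network: 210.142.128.0/17
Host bits = 15
Set all host bits to 1:
Broadcast: 210.142.255.255


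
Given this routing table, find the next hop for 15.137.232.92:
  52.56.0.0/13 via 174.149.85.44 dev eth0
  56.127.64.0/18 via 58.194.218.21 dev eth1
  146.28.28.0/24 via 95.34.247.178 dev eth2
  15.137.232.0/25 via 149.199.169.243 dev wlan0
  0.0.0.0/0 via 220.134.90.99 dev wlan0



Longest prefix match for 15.137.232.92:
  /13 52.56.0.0: no
  /18 56.127.64.0: no
  /24 146.28.28.0: no
  /25 15.137.232.0: MATCH
  /0 0.0.0.0: MATCH
Selected: next-hop 149.199.169.243 via wlan0 (matched /25)


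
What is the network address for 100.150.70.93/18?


IP:   01100100.10010110.01000110.01011101
Mask: 11111111.11111111.11000000.00000000
AND operation:
Net:  01100100.10010110.01000000.00000000
Network: 100.150.64.0/18


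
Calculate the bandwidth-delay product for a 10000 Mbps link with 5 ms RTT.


BDP = bandwidth * RTT
= 10000 Mbps * 5 ms
= 10000 * 1e6 * 5 / 1000 bits
= 50000000 bits
= 6250000 bytes
= 6103.5156 KB
BDP = 50000000 bits (6250000 bytes)


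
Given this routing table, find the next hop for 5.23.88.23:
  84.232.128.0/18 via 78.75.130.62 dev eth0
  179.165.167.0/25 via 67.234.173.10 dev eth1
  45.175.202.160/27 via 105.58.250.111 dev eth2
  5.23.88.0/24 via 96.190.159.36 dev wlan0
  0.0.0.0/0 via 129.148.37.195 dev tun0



Longest prefix match for 5.23.88.23:
  /18 84.232.128.0: no
  /25 179.165.167.0: no
  /27 45.175.202.160: no
  /24 5.23.88.0: MATCH
  /0 0.0.0.0: MATCH
Selected: next-hop 96.190.159.36 via wlan0 (matched /24)


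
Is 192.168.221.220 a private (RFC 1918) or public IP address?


RFC 1918 private ranges:
  10.0.0.0/8 (10.0.0.0 - 10.255.255.255)
  172.16.0.0/12 (172.16.0.0 - 172.31.255.255)
  192.168.0.0/16 (192.168.0.0 - 192.168.255.255)
Private (in 192.168.0.0/16)


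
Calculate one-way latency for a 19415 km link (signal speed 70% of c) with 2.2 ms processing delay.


Speed = 0.7 * 3e5 km/s = 210000 km/s
Propagation delay = 19415 / 210000 = 0.0925 s = 92.4524 ms
Processing delay = 2.2 ms
Total one-way latency = 94.6524 ms


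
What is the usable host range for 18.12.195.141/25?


Network: 18.12.195.128
Broadcast: 18.12.195.255
First usable = network + 1
Last usable = broadcast - 1
Range: 18.12.195.129 to 18.12.195.254


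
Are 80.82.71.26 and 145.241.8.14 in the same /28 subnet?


Mask: 255.255.255.240
80.82.71.26 AND mask = 80.82.71.16
145.241.8.14 AND mask = 145.241.8.0
No, different subnets (80.82.71.16 vs 145.241.8.0)


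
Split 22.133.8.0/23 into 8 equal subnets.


New prefix = 23 + 3 = 26
Each subnet has 64 addresses
  22.133.8.0/26
  22.133.8.64/26
  22.133.8.128/26
  22.133.8.192/26
  22.133.9.0/26
  22.133.9.64/26
  22.133.9.128/26
  22.133.9.192/26
Subnets: 22.133.8.0/26, 22.133.8.64/26, 22.133.8.128/26, 22.133.8.192/26, 22.133.9.0/26, 22.133.9.64/26, 22.133.9.128/26, 22.133.9.192/26


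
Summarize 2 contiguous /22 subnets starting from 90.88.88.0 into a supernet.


Original prefix: /22
Number of subnets: 2 = 2^1
New prefix = 22 - 1 = 21
Supernet: 90.88.88.0/21


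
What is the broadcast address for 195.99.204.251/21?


Network: 195.99.200.0/21
Host bits = 11
Set all host bits to 1:
Broadcast: 195.99.207.255


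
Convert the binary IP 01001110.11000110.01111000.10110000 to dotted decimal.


01001110 = 78
11000110 = 198
01111000 = 120
10110000 = 176
IP: 78.198.120.176


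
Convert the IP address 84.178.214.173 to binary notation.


84 = 01010100
178 = 10110010
214 = 11010110
173 = 10101101
Binary: 01010100.10110010.11010110.10101101


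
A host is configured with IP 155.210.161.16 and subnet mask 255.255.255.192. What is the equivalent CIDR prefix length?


Binary: 11111111.11111111.11111111.11000000
Count leading 1s
Prefix: /26


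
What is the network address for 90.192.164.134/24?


IP:   01011010.11000000.10100100.10000110
Mask: 11111111.11111111.11111111.00000000
AND operation:
Net:  01011010.11000000.10100100.00000000
Network: 90.192.164.0/24


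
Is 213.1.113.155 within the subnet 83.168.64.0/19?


Subnet network: 83.168.64.0
Test IP AND mask: 213.1.96.0
No, 213.1.113.155 is not in 83.168.64.0/19


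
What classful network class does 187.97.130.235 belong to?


First octet: 187
Binary: 10111011
10xxxxxx -> Class B (128-191)
Class B, default mask 255.255.0.0 (/16)


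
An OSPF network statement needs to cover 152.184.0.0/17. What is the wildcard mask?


Subnet mask: 255.255.128.0
Wildcard = 255.255.255.255 - subnet mask
255 - 255 = 0
255 - 255 = 0
255 - 128 = 127
255 - 0 = 255
Wildcard: 0.0.127.255


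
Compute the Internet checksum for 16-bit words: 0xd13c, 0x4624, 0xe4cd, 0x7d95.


Sum all words (with carry folding):
+ 0xd13c = 0xd13c
+ 0x4624 = 0x1761
+ 0xe4cd = 0xfc2e
+ 0x7d95 = 0x79c4
One's complement: ~0x79c4
Checksum = 0x863b


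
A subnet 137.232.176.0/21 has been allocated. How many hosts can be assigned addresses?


Host bits = 32 - 21 = 11
Total addresses = 2^11 = 2048
Usable = total - 2 (network and broadcast)
Usable hosts: 2046


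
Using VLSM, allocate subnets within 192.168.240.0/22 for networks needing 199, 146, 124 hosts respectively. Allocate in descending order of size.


199 hosts -> /24 (254 usable): 192.168.240.0/24
146 hosts -> /24 (254 usable): 192.168.241.0/24
124 hosts -> /25 (126 usable): 192.168.242.0/25
Allocation: 192.168.240.0/24 (199 hosts, 254 usable); 192.168.241.0/24 (146 hosts, 254 usable); 192.168.242.0/25 (124 hosts, 126 usable)


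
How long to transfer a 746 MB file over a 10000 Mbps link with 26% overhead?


Effective throughput = 10000 * (1 - 26/100) = 7400 Mbps
File size in Mb = 746 * 8 = 5968 Mb
Time = 5968 / 7400
Time = 0.8065 seconds


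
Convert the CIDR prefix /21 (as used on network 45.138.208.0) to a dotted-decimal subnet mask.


/21 means 21 network bits, 11 host bits
Binary: 11111111111111111111100000000000
Mask: 255.255.248.0


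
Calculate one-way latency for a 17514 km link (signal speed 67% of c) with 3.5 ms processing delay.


Speed = 0.67 * 3e5 km/s = 201000 km/s
Propagation delay = 17514 / 201000 = 0.0871 s = 87.1343 ms
Processing delay = 3.5 ms
Total one-way latency = 90.6343 ms


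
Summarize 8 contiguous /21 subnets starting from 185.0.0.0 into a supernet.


Original prefix: /21
Number of subnets: 8 = 2^3
New prefix = 21 - 3 = 18
Supernet: 185.0.0.0/18


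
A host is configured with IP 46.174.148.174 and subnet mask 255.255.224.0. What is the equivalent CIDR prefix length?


Binary: 11111111.11111111.11100000.00000000
Count leading 1s
Prefix: /19


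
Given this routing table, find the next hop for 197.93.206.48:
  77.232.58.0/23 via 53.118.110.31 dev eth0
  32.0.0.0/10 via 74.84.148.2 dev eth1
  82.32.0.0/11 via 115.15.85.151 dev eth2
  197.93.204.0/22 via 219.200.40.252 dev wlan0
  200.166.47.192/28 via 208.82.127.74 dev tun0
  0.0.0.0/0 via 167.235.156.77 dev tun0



Longest prefix match for 197.93.206.48:
  /23 77.232.58.0: no
  /10 32.0.0.0: no
  /11 82.32.0.0: no
  /22 197.93.204.0: MATCH
  /28 200.166.47.192: no
  /0 0.0.0.0: MATCH
Selected: next-hop 219.200.40.252 via wlan0 (matched /22)


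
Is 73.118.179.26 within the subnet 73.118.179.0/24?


Subnet network: 73.118.179.0
Test IP AND mask: 73.118.179.0
Yes, 73.118.179.26 is in 73.118.179.0/24


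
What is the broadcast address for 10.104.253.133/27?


Network: 10.104.253.128/27
Host bits = 5
Set all host bits to 1:
Broadcast: 10.104.253.159


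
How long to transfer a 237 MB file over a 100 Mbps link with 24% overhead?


Effective throughput = 100 * (1 - 24/100) = 76 Mbps
File size in Mb = 237 * 8 = 1896 Mb
Time = 1896 / 76
Time = 24.9474 seconds


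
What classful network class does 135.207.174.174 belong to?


First octet: 135
Binary: 10000111
10xxxxxx -> Class B (128-191)
Class B, default mask 255.255.0.0 (/16)


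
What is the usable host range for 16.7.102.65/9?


Network: 16.0.0.0
Broadcast: 16.127.255.255
First usable = network + 1
Last usable = broadcast - 1
Range: 16.0.0.1 to 16.127.255.254


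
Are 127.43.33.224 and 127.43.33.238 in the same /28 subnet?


Mask: 255.255.255.240
127.43.33.224 AND mask = 127.43.33.224
127.43.33.238 AND mask = 127.43.33.224
Yes, same subnet (127.43.33.224)


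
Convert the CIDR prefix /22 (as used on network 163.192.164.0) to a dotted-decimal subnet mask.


/22 means 22 network bits, 10 host bits
Binary: 11111111111111111111110000000000
Mask: 255.255.252.0


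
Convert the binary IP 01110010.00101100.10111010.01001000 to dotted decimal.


01110010 = 114
00101100 = 44
10111010 = 186
01001000 = 72
IP: 114.44.186.72


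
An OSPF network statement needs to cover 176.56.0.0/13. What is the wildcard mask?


Subnet mask: 255.248.0.0
Wildcard = 255.255.255.255 - subnet mask
255 - 255 = 0
255 - 248 = 7
255 - 0 = 255
255 - 0 = 255
Wildcard: 0.7.255.255


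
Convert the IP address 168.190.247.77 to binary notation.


168 = 10101000
190 = 10111110
247 = 11110111
77 = 01001101
Binary: 10101000.10111110.11110111.01001101


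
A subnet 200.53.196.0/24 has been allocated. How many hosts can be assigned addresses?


Host bits = 32 - 24 = 8
Total addresses = 2^8 = 256
Usable = total - 2 (network and broadcast)
Usable hosts: 254


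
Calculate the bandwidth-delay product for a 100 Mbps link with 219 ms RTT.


BDP = bandwidth * RTT
= 100 Mbps * 219 ms
= 100 * 1e6 * 219 / 1000 bits
= 21900000 bits
= 2737500 bytes
= 2673.3398 KB
BDP = 21900000 bits (2737500 bytes)


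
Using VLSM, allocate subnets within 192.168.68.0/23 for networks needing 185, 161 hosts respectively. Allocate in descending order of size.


185 hosts -> /24 (254 usable): 192.168.68.0/24
161 hosts -> /24 (254 usable): 192.168.69.0/24
Allocation: 192.168.68.0/24 (185 hosts, 254 usable); 192.168.69.0/24 (161 hosts, 254 usable)


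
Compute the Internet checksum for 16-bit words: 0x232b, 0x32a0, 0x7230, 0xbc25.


Sum all words (with carry folding):
+ 0x232b = 0x232b
+ 0x32a0 = 0x55cb
+ 0x7230 = 0xc7fb
+ 0xbc25 = 0x8421
One's complement: ~0x8421
Checksum = 0x7bde


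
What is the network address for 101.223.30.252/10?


IP:   01100101.11011111.00011110.11111100
Mask: 11111111.11000000.00000000.00000000
AND operation:
Net:  01100101.11000000.00000000.00000000
Network: 101.192.0.0/10


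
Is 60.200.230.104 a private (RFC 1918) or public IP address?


RFC 1918 private ranges:
  10.0.0.0/8 (10.0.0.0 - 10.255.255.255)
  172.16.0.0/12 (172.16.0.0 - 172.31.255.255)
  192.168.0.0/16 (192.168.0.0 - 192.168.255.255)
Public (not in any RFC 1918 range)


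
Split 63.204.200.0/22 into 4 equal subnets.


New prefix = 22 + 2 = 24
Each subnet has 256 addresses
  63.204.200.0/24
  63.204.201.0/24
  63.204.202.0/24
  63.204.203.0/24
Subnets: 63.204.200.0/24, 63.204.201.0/24, 63.204.202.0/24, 63.204.203.0/24


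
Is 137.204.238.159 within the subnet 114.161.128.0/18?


Subnet network: 114.161.128.0
Test IP AND mask: 137.204.192.0
No, 137.204.238.159 is not in 114.161.128.0/18


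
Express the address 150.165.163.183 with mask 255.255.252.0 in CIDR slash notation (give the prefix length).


Binary: 11111111.11111111.11111100.00000000
Count leading 1s
Prefix: /22


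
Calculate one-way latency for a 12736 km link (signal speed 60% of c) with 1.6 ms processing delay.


Speed = 0.6 * 3e5 km/s = 180000 km/s
Propagation delay = 12736 / 180000 = 0.0708 s = 70.7556 ms
Processing delay = 1.6 ms
Total one-way latency = 72.3556 ms


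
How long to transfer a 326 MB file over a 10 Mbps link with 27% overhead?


Effective throughput = 10 * (1 - 27/100) = 7.3 Mbps
File size in Mb = 326 * 8 = 2608 Mb
Time = 2608 / 7.3
Time = 357.2603 seconds


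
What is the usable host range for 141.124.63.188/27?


Network: 141.124.63.160
Broadcast: 141.124.63.191
First usable = network + 1
Last usable = broadcast - 1
Range: 141.124.63.161 to 141.124.63.190


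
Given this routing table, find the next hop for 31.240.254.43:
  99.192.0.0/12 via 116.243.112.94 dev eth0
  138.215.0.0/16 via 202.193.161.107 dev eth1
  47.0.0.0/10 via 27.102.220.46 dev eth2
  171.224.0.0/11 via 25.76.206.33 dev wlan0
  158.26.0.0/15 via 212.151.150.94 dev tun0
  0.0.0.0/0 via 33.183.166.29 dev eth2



Longest prefix match for 31.240.254.43:
  /12 99.192.0.0: no
  /16 138.215.0.0: no
  /10 47.0.0.0: no
  /11 171.224.0.0: no
  /15 158.26.0.0: no
  /0 0.0.0.0: MATCH
Selected: next-hop 33.183.166.29 via eth2 (matched /0)


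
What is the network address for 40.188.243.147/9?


IP:   00101000.10111100.11110011.10010011
Mask: 11111111.10000000.00000000.00000000
AND operation:
Net:  00101000.10000000.00000000.00000000
Network: 40.128.0.0/9


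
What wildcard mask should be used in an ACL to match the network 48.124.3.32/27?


Subnet mask: 255.255.255.224
Wildcard = 255.255.255.255 - subnet mask
255 - 255 = 0
255 - 255 = 0
255 - 255 = 0
255 - 224 = 31
Wildcard: 0.0.0.31


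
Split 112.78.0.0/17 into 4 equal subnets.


New prefix = 17 + 2 = 19
Each subnet has 8192 addresses
  112.78.0.0/19
  112.78.32.0/19
  112.78.64.0/19
  112.78.96.0/19
Subnets: 112.78.0.0/19, 112.78.32.0/19, 112.78.64.0/19, 112.78.96.0/19


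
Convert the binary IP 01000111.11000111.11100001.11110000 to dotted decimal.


01000111 = 71
11000111 = 199
11100001 = 225
11110000 = 240
IP: 71.199.225.240


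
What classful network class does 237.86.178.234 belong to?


First octet: 237
Binary: 11101101
1110xxxx -> Class D (224-239)
Class D (multicast), default mask N/A


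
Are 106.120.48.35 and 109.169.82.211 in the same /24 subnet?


Mask: 255.255.255.0
106.120.48.35 AND mask = 106.120.48.0
109.169.82.211 AND mask = 109.169.82.0
No, different subnets (106.120.48.0 vs 109.169.82.0)


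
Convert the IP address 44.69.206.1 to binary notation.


44 = 00101100
69 = 01000101
206 = 11001110
1 = 00000001
Binary: 00101100.01000101.11001110.00000001


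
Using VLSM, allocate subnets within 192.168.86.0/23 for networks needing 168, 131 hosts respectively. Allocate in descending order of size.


168 hosts -> /24 (254 usable): 192.168.86.0/24
131 hosts -> /24 (254 usable): 192.168.87.0/24
Allocation: 192.168.86.0/24 (168 hosts, 254 usable); 192.168.87.0/24 (131 hosts, 254 usable)


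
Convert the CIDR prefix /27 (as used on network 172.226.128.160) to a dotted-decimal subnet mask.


/27 means 27 network bits, 5 host bits
Binary: 11111111111111111111111111100000
Mask: 255.255.255.224


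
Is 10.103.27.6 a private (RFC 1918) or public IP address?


RFC 1918 private ranges:
  10.0.0.0/8 (10.0.0.0 - 10.255.255.255)
  172.16.0.0/12 (172.16.0.0 - 172.31.255.255)
  192.168.0.0/16 (192.168.0.0 - 192.168.255.255)
Private (in 10.0.0.0/8)


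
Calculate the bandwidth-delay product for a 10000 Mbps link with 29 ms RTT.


BDP = bandwidth * RTT
= 10000 Mbps * 29 ms
= 10000 * 1e6 * 29 / 1000 bits
= 290000000 bits
= 36250000 bytes
= 35400.3906 KB
BDP = 290000000 bits (36250000 bytes)


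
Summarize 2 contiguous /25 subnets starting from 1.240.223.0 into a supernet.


Original prefix: /25
Number of subnets: 2 = 2^1
New prefix = 25 - 1 = 24
Supernet: 1.240.223.0/24


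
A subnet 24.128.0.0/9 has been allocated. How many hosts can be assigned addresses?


Host bits = 32 - 9 = 23
Total addresses = 2^23 = 8388608
Usable = total - 2 (network and broadcast)
Usable hosts: 8388606


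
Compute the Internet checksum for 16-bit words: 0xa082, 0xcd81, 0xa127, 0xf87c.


Sum all words (with carry folding):
+ 0xa082 = 0xa082
+ 0xcd81 = 0x6e04
+ 0xa127 = 0x0f2c
+ 0xf87c = 0x07a9
One's complement: ~0x07a9
Checksum = 0xf856


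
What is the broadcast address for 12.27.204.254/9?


Network: 12.0.0.0/9
Host bits = 23
Set all host bits to 1:
Broadcast: 12.127.255.255


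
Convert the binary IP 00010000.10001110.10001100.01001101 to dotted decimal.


00010000 = 16
10001110 = 142
10001100 = 140
01001101 = 77
IP: 16.142.140.77


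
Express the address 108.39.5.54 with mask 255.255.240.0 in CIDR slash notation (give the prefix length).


Binary: 11111111.11111111.11110000.00000000
Count leading 1s
Prefix: /20


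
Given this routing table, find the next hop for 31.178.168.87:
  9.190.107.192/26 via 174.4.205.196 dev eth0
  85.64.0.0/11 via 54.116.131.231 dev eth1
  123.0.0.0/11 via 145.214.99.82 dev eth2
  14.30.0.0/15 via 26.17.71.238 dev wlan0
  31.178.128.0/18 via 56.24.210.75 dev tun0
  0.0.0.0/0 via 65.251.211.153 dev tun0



Longest prefix match for 31.178.168.87:
  /26 9.190.107.192: no
  /11 85.64.0.0: no
  /11 123.0.0.0: no
  /15 14.30.0.0: no
  /18 31.178.128.0: MATCH
  /0 0.0.0.0: MATCH
Selected: next-hop 56.24.210.75 via tun0 (matched /18)


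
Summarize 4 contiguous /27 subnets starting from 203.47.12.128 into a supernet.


Original prefix: /27
Number of subnets: 4 = 2^2
New prefix = 27 - 2 = 25
Supernet: 203.47.12.128/25


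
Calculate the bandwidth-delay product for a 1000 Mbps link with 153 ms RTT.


BDP = bandwidth * RTT
= 1000 Mbps * 153 ms
= 1000 * 1e6 * 153 / 1000 bits
= 153000000 bits
= 19125000 bytes
= 18676.7578 KB
BDP = 153000000 bits (19125000 bytes)


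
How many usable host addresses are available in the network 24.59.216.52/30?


Host bits = 32 - 30 = 2
Total addresses = 2^2 = 4
Usable = total - 2 (network and broadcast)
Usable hosts: 2


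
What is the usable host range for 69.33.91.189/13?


Network: 69.32.0.0
Broadcast: 69.39.255.255
First usable = network + 1
Last usable = broadcast - 1
Range: 69.32.0.1 to 69.39.255.254


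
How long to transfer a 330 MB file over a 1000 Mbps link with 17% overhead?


Effective throughput = 1000 * (1 - 17/100) = 830 Mbps
File size in Mb = 330 * 8 = 2640 Mb
Time = 2640 / 830
Time = 3.1807 seconds


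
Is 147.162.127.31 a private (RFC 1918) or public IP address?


RFC 1918 private ranges:
  10.0.0.0/8 (10.0.0.0 - 10.255.255.255)
  172.16.0.0/12 (172.16.0.0 - 172.31.255.255)
  192.168.0.0/16 (192.168.0.0 - 192.168.255.255)
Public (not in any RFC 1918 range)


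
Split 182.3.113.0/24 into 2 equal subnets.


New prefix = 24 + 1 = 25
Each subnet has 128 addresses
  182.3.113.0/25
  182.3.113.128/25
Subnets: 182.3.113.0/25, 182.3.113.128/25


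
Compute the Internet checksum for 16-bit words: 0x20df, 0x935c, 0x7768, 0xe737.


Sum all words (with carry folding):
+ 0x20df = 0x20df
+ 0x935c = 0xb43b
+ 0x7768 = 0x2ba4
+ 0xe737 = 0x12dc
One's complement: ~0x12dc
Checksum = 0xed23


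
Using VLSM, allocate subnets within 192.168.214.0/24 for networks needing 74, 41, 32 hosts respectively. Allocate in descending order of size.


74 hosts -> /25 (126 usable): 192.168.214.0/25
41 hosts -> /26 (62 usable): 192.168.214.128/26
32 hosts -> /26 (62 usable): 192.168.214.192/26
Allocation: 192.168.214.0/25 (74 hosts, 126 usable); 192.168.214.128/26 (41 hosts, 62 usable); 192.168.214.192/26 (32 hosts, 62 usable)


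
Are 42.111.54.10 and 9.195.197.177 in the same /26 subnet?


Mask: 255.255.255.192
42.111.54.10 AND mask = 42.111.54.0
9.195.197.177 AND mask = 9.195.197.128
No, different subnets (42.111.54.0 vs 9.195.197.128)


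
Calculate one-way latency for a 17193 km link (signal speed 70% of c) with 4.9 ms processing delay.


Speed = 0.7 * 3e5 km/s = 210000 km/s
Propagation delay = 17193 / 210000 = 0.0819 s = 81.8714 ms
Processing delay = 4.9 ms
Total one-way latency = 86.7714 ms


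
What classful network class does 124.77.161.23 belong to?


First octet: 124
Binary: 01111100
0xxxxxxx -> Class A (1-126)
Class A, default mask 255.0.0.0 (/8)


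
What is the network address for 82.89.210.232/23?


IP:   01010010.01011001.11010010.11101000
Mask: 11111111.11111111.11111110.00000000
AND operation:
Net:  01010010.01011001.11010010.00000000
Network: 82.89.210.0/23


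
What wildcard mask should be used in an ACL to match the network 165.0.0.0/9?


Subnet mask: 255.128.0.0
Wildcard = 255.255.255.255 - subnet mask
255 - 255 = 0
255 - 128 = 127
255 - 0 = 255
255 - 0 = 255
Wildcard: 0.127.255.255


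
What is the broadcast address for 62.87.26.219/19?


Network: 62.87.0.0/19
Host bits = 13
Set all host bits to 1:
Broadcast: 62.87.31.255


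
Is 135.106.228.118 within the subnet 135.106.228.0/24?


Subnet network: 135.106.228.0
Test IP AND mask: 135.106.228.0
Yes, 135.106.228.118 is in 135.106.228.0/24


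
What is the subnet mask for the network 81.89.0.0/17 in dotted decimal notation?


/17 means 17 network bits, 15 host bits
Binary: 11111111111111111000000000000000
Mask: 255.255.128.0


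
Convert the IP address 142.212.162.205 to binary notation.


142 = 10001110
212 = 11010100
162 = 10100010
205 = 11001101
Binary: 10001110.11010100.10100010.11001101


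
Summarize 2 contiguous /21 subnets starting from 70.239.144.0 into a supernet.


Original prefix: /21
Number of subnets: 2 = 2^1
New prefix = 21 - 1 = 20
Supernet: 70.239.144.0/20


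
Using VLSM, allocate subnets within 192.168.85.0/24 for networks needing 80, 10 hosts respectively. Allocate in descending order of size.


80 hosts -> /25 (126 usable): 192.168.85.0/25
10 hosts -> /28 (14 usable): 192.168.85.128/28
Allocation: 192.168.85.0/25 (80 hosts, 126 usable); 192.168.85.128/28 (10 hosts, 14 usable)


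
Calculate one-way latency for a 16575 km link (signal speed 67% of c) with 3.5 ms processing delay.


Speed = 0.67 * 3e5 km/s = 201000 km/s
Propagation delay = 16575 / 201000 = 0.0825 s = 82.4627 ms
Processing delay = 3.5 ms
Total one-way latency = 85.9627 ms


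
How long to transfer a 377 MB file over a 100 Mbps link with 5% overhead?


Effective throughput = 100 * (1 - 5/100) = 95 Mbps
File size in Mb = 377 * 8 = 3016 Mb
Time = 3016 / 95
Time = 31.7474 seconds


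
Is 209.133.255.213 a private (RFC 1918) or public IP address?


RFC 1918 private ranges:
  10.0.0.0/8 (10.0.0.0 - 10.255.255.255)
  172.16.0.0/12 (172.16.0.0 - 172.31.255.255)
  192.168.0.0/16 (192.168.0.0 - 192.168.255.255)
Public (not in any RFC 1918 range)


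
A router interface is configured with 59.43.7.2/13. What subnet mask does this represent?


/13 means 13 network bits, 19 host bits
Binary: 11111111111110000000000000000000
Mask: 255.248.0.0


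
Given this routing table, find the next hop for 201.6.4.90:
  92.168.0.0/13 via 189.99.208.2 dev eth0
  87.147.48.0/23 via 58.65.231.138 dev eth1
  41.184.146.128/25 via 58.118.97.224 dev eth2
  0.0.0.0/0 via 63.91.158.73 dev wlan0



Longest prefix match for 201.6.4.90:
  /13 92.168.0.0: no
  /23 87.147.48.0: no
  /25 41.184.146.128: no
  /0 0.0.0.0: MATCH
Selected: next-hop 63.91.158.73 via wlan0 (matched /0)


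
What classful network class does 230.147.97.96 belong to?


First octet: 230
Binary: 11100110
1110xxxx -> Class D (224-239)
Class D (multicast), default mask N/A


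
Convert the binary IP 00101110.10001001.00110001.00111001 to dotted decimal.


00101110 = 46
10001001 = 137
00110001 = 49
00111001 = 57
IP: 46.137.49.57


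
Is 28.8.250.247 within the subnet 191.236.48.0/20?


Subnet network: 191.236.48.0
Test IP AND mask: 28.8.240.0
No, 28.8.250.247 is not in 191.236.48.0/20


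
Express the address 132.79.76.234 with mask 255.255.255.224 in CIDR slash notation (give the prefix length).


Binary: 11111111.11111111.11111111.11100000
Count leading 1s
Prefix: /27


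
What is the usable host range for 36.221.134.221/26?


Network: 36.221.134.192
Broadcast: 36.221.134.255
First usable = network + 1
Last usable = broadcast - 1
Range: 36.221.134.193 to 36.221.134.254


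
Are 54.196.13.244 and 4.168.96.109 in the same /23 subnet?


Mask: 255.255.254.0
54.196.13.244 AND mask = 54.196.12.0
4.168.96.109 AND mask = 4.168.96.0
No, different subnets (54.196.12.0 vs 4.168.96.0)


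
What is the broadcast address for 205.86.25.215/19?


Network: 205.86.0.0/19
Host bits = 13
Set all host bits to 1:
Broadcast: 205.86.31.255


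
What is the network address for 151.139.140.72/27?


IP:   10010111.10001011.10001100.01001000
Mask: 11111111.11111111.11111111.11100000
AND operation:
Net:  10010111.10001011.10001100.01000000
Network: 151.139.140.64/27


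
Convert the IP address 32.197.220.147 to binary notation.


32 = 00100000
197 = 11000101
220 = 11011100
147 = 10010011
Binary: 00100000.11000101.11011100.10010011


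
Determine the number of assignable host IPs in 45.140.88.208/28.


Host bits = 32 - 28 = 4
Total addresses = 2^4 = 16
Usable = total - 2 (network and broadcast)
Usable hosts: 14


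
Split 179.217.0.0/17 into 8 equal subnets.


New prefix = 17 + 3 = 20
Each subnet has 4096 addresses
  179.217.0.0/20
  179.217.16.0/20
  179.217.32.0/20
  179.217.48.0/20
  179.217.64.0/20
  179.217.80.0/20
  179.217.96.0/20
  179.217.112.0/20
Subnets: 179.217.0.0/20, 179.217.16.0/20, 179.217.32.0/20, 179.217.48.0/20, 179.217.64.0/20, 179.217.80.0/20, 179.217.96.0/20, 179.217.112.0/20


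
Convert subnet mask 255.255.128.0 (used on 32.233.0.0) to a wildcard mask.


Subnet mask: 255.255.128.0
Wildcard = 255.255.255.255 - subnet mask
255 - 255 = 0
255 - 255 = 0
255 - 128 = 127
255 - 0 = 255
Wildcard: 0.0.127.255


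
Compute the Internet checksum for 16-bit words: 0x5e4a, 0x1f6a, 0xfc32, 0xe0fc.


Sum all words (with carry folding):
+ 0x5e4a = 0x5e4a
+ 0x1f6a = 0x7db4
+ 0xfc32 = 0x79e7
+ 0xe0fc = 0x5ae4
One's complement: ~0x5ae4
Checksum = 0xa51b


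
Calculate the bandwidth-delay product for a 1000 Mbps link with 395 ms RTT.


BDP = bandwidth * RTT
= 1000 Mbps * 395 ms
= 1000 * 1e6 * 395 / 1000 bits
= 395000000 bits
= 49375000 bytes
= 48217.7734 KB
BDP = 395000000 bits (49375000 bytes)


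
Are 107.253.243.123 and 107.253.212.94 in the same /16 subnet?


Mask: 255.255.0.0
107.253.243.123 AND mask = 107.253.0.0
107.253.212.94 AND mask = 107.253.0.0
Yes, same subnet (107.253.0.0)


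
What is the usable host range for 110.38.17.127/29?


Network: 110.38.17.120
Broadcast: 110.38.17.127
First usable = network + 1
Last usable = broadcast - 1
Range: 110.38.17.121 to 110.38.17.126


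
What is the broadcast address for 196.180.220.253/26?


Network: 196.180.220.192/26
Host bits = 6
Set all host bits to 1:
Broadcast: 196.180.220.255


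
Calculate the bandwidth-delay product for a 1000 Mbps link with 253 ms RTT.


BDP = bandwidth * RTT
= 1000 Mbps * 253 ms
= 1000 * 1e6 * 253 / 1000 bits
= 253000000 bits
= 31625000 bytes
= 30883.7891 KB
BDP = 253000000 bits (31625000 bytes)


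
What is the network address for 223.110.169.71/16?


IP:   11011111.01101110.10101001.01000111
Mask: 11111111.11111111.00000000.00000000
AND operation:
Net:  11011111.01101110.00000000.00000000
Network: 223.110.0.0/16


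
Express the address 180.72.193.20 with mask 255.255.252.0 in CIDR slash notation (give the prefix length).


Binary: 11111111.11111111.11111100.00000000
Count leading 1s
Prefix: /22


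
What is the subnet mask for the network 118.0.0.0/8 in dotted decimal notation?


/8 means 8 network bits, 24 host bits
Binary: 11111111000000000000000000000000
Mask: 255.0.0.0


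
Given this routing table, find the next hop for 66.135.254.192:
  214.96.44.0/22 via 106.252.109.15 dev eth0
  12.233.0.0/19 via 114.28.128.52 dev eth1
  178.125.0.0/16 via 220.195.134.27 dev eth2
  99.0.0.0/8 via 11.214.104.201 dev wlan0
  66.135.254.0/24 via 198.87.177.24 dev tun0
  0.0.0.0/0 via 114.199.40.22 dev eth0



Longest prefix match for 66.135.254.192:
  /22 214.96.44.0: no
  /19 12.233.0.0: no
  /16 178.125.0.0: no
  /8 99.0.0.0: no
  /24 66.135.254.0: MATCH
  /0 0.0.0.0: MATCH
Selected: next-hop 198.87.177.24 via tun0 (matched /24)


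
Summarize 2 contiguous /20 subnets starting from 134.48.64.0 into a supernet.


Original prefix: /20
Number of subnets: 2 = 2^1
New prefix = 20 - 1 = 19
Supernet: 134.48.64.0/19


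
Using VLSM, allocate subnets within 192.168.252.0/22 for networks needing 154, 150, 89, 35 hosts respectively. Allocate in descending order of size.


154 hosts -> /24 (254 usable): 192.168.252.0/24
150 hosts -> /24 (254 usable): 192.168.253.0/24
89 hosts -> /25 (126 usable): 192.168.254.0/25
35 hosts -> /26 (62 usable): 192.168.254.128/26
Allocation: 192.168.252.0/24 (154 hosts, 254 usable); 192.168.253.0/24 (150 hosts, 254 usable); 192.168.254.0/25 (89 hosts, 126 usable); 192.168.254.128/26 (35 hosts, 62 usable)


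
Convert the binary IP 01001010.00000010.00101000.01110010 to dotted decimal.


01001010 = 74
00000010 = 2
00101000 = 40
01110010 = 114
IP: 74.2.40.114


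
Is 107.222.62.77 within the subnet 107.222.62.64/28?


Subnet network: 107.222.62.64
Test IP AND mask: 107.222.62.64
Yes, 107.222.62.77 is in 107.222.62.64/28


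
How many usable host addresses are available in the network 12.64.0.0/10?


Host bits = 32 - 10 = 22
Total addresses = 2^22 = 4194304
Usable = total - 2 (network and broadcast)
Usable hosts: 4194302


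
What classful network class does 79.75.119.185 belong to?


First octet: 79
Binary: 01001111
0xxxxxxx -> Class A (1-126)
Class A, default mask 255.0.0.0 (/8)


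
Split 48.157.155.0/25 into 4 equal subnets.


New prefix = 25 + 2 = 27
Each subnet has 32 addresses
  48.157.155.0/27
  48.157.155.32/27
  48.157.155.64/27
  48.157.155.96/27
Subnets: 48.157.155.0/27, 48.157.155.32/27, 48.157.155.64/27, 48.157.155.96/27


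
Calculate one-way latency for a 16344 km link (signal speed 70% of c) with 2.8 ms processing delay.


Speed = 0.7 * 3e5 km/s = 210000 km/s
Propagation delay = 16344 / 210000 = 0.0778 s = 77.8286 ms
Processing delay = 2.8 ms
Total one-way latency = 80.6286 ms


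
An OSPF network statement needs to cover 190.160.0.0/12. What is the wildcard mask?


Subnet mask: 255.240.0.0
Wildcard = 255.255.255.255 - subnet mask
255 - 255 = 0
255 - 240 = 15
255 - 0 = 255
255 - 0 = 255
Wildcard: 0.15.255.255


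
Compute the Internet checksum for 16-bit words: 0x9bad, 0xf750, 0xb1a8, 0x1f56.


Sum all words (with carry folding):
+ 0x9bad = 0x9bad
+ 0xf750 = 0x92fe
+ 0xb1a8 = 0x44a7
+ 0x1f56 = 0x63fd
One's complement: ~0x63fd
Checksum = 0x9c02


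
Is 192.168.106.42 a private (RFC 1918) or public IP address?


RFC 1918 private ranges:
  10.0.0.0/8 (10.0.0.0 - 10.255.255.255)
  172.16.0.0/12 (172.16.0.0 - 172.31.255.255)
  192.168.0.0/16 (192.168.0.0 - 192.168.255.255)
Private (in 192.168.0.0/16)


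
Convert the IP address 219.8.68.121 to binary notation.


219 = 11011011
8 = 00001000
68 = 01000100
121 = 01111001
Binary: 11011011.00001000.01000100.01111001


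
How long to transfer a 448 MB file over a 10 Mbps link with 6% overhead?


Effective throughput = 10 * (1 - 6/100) = 9.4 Mbps
File size in Mb = 448 * 8 = 3584 Mb
Time = 3584 / 9.4
Time = 381.2766 seconds


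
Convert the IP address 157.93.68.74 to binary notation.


157 = 10011101
93 = 01011101
68 = 01000100
74 = 01001010
Binary: 10011101.01011101.01000100.01001010


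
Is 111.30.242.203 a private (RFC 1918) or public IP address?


RFC 1918 private ranges:
  10.0.0.0/8 (10.0.0.0 - 10.255.255.255)
  172.16.0.0/12 (172.16.0.0 - 172.31.255.255)
  192.168.0.0/16 (192.168.0.0 - 192.168.255.255)
Public (not in any RFC 1918 range)


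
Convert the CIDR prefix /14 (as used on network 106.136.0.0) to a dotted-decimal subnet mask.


/14 means 14 network bits, 18 host bits
Binary: 11111111111111000000000000000000
Mask: 255.252.0.0


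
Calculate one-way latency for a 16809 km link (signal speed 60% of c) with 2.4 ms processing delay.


Speed = 0.6 * 3e5 km/s = 180000 km/s
Propagation delay = 16809 / 180000 = 0.0934 s = 93.3833 ms
Processing delay = 2.4 ms
Total one-way latency = 95.7833 ms


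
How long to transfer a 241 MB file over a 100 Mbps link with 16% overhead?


Effective throughput = 100 * (1 - 16/100) = 84 Mbps
File size in Mb = 241 * 8 = 1928 Mb
Time = 1928 / 84
Time = 22.9524 seconds


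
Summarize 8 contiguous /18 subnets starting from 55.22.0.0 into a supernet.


Original prefix: /18
Number of subnets: 8 = 2^3
New prefix = 18 - 3 = 15
Supernet: 55.22.0.0/15


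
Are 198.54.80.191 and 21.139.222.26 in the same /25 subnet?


Mask: 255.255.255.128
198.54.80.191 AND mask = 198.54.80.128
21.139.222.26 AND mask = 21.139.222.0
No, different subnets (198.54.80.128 vs 21.139.222.0)


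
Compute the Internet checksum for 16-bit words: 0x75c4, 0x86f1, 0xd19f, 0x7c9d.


Sum all words (with carry folding):
+ 0x75c4 = 0x75c4
+ 0x86f1 = 0xfcb5
+ 0xd19f = 0xce55
+ 0x7c9d = 0x4af3
One's complement: ~0x4af3
Checksum = 0xb50c


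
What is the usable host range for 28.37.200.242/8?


Network: 28.0.0.0
Broadcast: 28.255.255.255
First usable = network + 1
Last usable = broadcast - 1
Range: 28.0.0.1 to 28.255.255.254


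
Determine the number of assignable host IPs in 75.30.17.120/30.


Host bits = 32 - 30 = 2
Total addresses = 2^2 = 4
Usable = total - 2 (network and broadcast)
Usable hosts: 2


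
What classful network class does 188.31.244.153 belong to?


First octet: 188
Binary: 10111100
10xxxxxx -> Class B (128-191)
Class B, default mask 255.255.0.0 (/16)


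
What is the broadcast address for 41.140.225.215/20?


Network: 41.140.224.0/20
Host bits = 12
Set all host bits to 1:
Broadcast: 41.140.239.255


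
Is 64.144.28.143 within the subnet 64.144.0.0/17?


Subnet network: 64.144.0.0
Test IP AND mask: 64.144.0.0
Yes, 64.144.28.143 is in 64.144.0.0/17


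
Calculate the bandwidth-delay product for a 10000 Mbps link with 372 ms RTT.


BDP = bandwidth * RTT
= 10000 Mbps * 372 ms
= 10000 * 1e6 * 372 / 1000 bits
= 3720000000 bits
= 465000000 bytes
= 454101.5625 KB
BDP = 3720000000 bits (465000000 bytes)


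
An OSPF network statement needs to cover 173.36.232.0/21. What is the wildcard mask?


Subnet mask: 255.255.248.0
Wildcard = 255.255.255.255 - subnet mask
255 - 255 = 0
255 - 255 = 0
255 - 248 = 7
255 - 0 = 255
Wildcard: 0.0.7.255


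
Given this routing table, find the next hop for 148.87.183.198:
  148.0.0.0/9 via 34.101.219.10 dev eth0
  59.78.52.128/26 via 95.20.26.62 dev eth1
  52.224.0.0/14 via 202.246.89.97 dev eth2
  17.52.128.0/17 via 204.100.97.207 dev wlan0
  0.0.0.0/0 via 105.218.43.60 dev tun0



Longest prefix match for 148.87.183.198:
  /9 148.0.0.0: MATCH
  /26 59.78.52.128: no
  /14 52.224.0.0: no
  /17 17.52.128.0: no
  /0 0.0.0.0: MATCH
Selected: next-hop 34.101.219.10 via eth0 (matched /9)


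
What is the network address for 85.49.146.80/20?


IP:   01010101.00110001.10010010.01010000
Mask: 11111111.11111111.11110000.00000000
AND operation:
Net:  01010101.00110001.10010000.00000000
Network: 85.49.144.0/20


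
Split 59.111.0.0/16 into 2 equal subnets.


New prefix = 16 + 1 = 17
Each subnet has 32768 addresses
  59.111.0.0/17
  59.111.128.0/17
Subnets: 59.111.0.0/17, 59.111.128.0/17


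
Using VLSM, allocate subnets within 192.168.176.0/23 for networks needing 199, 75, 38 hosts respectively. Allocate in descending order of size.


199 hosts -> /24 (254 usable): 192.168.176.0/24
75 hosts -> /25 (126 usable): 192.168.177.0/25
38 hosts -> /26 (62 usable): 192.168.177.128/26
Allocation: 192.168.176.0/24 (199 hosts, 254 usable); 192.168.177.0/25 (75 hosts, 126 usable); 192.168.177.128/26 (38 hosts, 62 usable)


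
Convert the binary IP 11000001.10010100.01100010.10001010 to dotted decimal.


11000001 = 193
10010100 = 148
01100010 = 98
10001010 = 138
IP: 193.148.98.138


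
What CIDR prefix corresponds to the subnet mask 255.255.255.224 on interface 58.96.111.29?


Binary: 11111111.11111111.11111111.11100000
Count leading 1s
Prefix: /27


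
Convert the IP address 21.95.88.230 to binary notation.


21 = 00010101
95 = 01011111
88 = 01011000
230 = 11100110
Binary: 00010101.01011111.01011000.11100110


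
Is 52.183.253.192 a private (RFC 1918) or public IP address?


RFC 1918 private ranges:
  10.0.0.0/8 (10.0.0.0 - 10.255.255.255)
  172.16.0.0/12 (172.16.0.0 - 172.31.255.255)
  192.168.0.0/16 (192.168.0.0 - 192.168.255.255)
Public (not in any RFC 1918 range)


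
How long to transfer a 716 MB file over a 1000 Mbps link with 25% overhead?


Effective throughput = 1000 * (1 - 25/100) = 750 Mbps
File size in Mb = 716 * 8 = 5728 Mb
Time = 5728 / 750
Time = 7.6373 seconds


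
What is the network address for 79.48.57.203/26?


IP:   01001111.00110000.00111001.11001011
Mask: 11111111.11111111.11111111.11000000
AND operation:
Net:  01001111.00110000.00111001.11000000
Network: 79.48.57.192/26
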